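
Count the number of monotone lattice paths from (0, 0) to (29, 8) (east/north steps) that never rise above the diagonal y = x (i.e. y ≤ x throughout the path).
Number of paths = 28312548

By the reflection principle (André's argument), the number of monotone paths to (29, 8) with n ≤ m that never go above y = x is C(37, 29) − C(37, 30) = 38608020 − 10295472 = 28312548.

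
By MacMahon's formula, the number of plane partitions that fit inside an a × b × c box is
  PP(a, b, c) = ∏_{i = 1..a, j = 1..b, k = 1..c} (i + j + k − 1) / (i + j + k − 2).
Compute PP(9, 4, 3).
PP(9, 4, 3) = 13026013

Evaluate the triple product over i = 1..9, j = 1..4, k = 1..3. The factors are (2/1) · (3/2) · (4/3) · (3/2) · (4/3) · (5/4) · (4/3) · (5/4) · … (108 factors total). The numerators and denominators telescope so the product is an integer; carrying out the multiplication exactly gives PP(9, 4, 3) = 13026013.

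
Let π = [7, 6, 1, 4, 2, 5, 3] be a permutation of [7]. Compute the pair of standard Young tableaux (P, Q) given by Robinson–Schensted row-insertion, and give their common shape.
P = [1, 2, 3] / [4, 5] / [6] / [7];  Q = [1, 4, 6] / [2, 7] / [3] / [5];  common shape = (3, 2, 1, 1)

Row-insert the values π_1, π_2, … into P one at a time, bumping the leftmost entry strictly greater than the inserted value down to the next row. The recording tableau Q records, in position (i, j), the step at which that cell was added to P.
  Insert 7 (step 1): P = [7];  Q = [1]
  Insert 6 (step 2): P = [6] / [7];  Q = [1] / [2]
  Insert 1 (step 3): P = [1] / [6] / [7];  Q = [1] / [2] / [3]
  Insert 4 (step 4): P = [1, 4] / [6] / [7];  Q = [1, 4] / [2] / [3]
  Insert 2 (step 5): P = [1, 2] / [4] / [6] / [7];  Q = [1, 4] / [2] / [3] / [5]
  Insert 5 (step 6): P = [1, 2, 5] / [4] / [6] / [7];  Q = [1, 4, 6] / [2] / [3] / [5]
  Insert 3 (step 7): P = [1, 2, 3] / [4, 5] / [6] / [7];  Q = [1, 4, 6] / [2, 7] / [3] / [5]
Final shape: (3, 2, 1, 1).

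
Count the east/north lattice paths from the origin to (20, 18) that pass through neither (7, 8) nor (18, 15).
Number of paths = 17892227100

Inclusion–exclusion. Total paths: C(38, 20) = 33578000610. Through P₁: C(15, 7)·C(23, 13) = 7362064710. Through P₂: C(33, 18)·C(5, 2) = 10371583200. Since P₁ is strictly southwest of P₂, a monotone path through both must visit P₁ then P₂; paths through both = C(15, 7)·C(18, 11)·C(5, 2) = 2047874400. Avoid both = 33578000610 − 7362064710 − 10371583200 + 2047874400 = 17892227100.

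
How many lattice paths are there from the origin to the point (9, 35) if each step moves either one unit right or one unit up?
Number of paths = 708930508

A monotone lattice path from (0, 0) to (9, 35) consists of 9 east steps and 35 north steps in some order, so it is determined by which 9 of the 44 steps are east. The count is C(44, 9) = 708930508.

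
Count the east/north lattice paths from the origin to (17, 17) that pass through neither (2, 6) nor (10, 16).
Number of paths = 2084581652

Inclusion–exclusion. Total paths: C(34, 17) = 2333606220. Through P₁: C(8, 2)·C(26, 15) = 216332480. Through P₂: C(26, 10)·C(8, 7) = 42493880. Since P₁ is strictly southwest of P₂, a monotone path through both must visit P₁ then P₂; paths through both = C(8, 2)·C(18, 8)·C(8, 7) = 9801792. Avoid both = 2333606220 − 216332480 − 42493880 + 9801792 = 2084581652.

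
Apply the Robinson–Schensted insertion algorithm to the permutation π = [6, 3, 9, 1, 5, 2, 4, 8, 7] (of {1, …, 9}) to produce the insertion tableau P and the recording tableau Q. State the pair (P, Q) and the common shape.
P = [1, 2, 4, 7] / [3, 5, 8] / [6, 9];  Q = [1, 3, 7, 8] / [2, 5, 9] / [4, 6];  common shape = (4, 3, 2)

Row-insert the values π_1, π_2, … into P one at a time, bumping the leftmost entry strictly greater than the inserted value down to the next row. The recording tableau Q records, in position (i, j), the step at which that cell was added to P.
  Insert 6 (step 1): P = [6];  Q = [1]
  Insert 3 (step 2): P = [3] / [6];  Q = [1] / [2]
  Insert 9 (step 3): P = [3, 9] / [6];  Q = [1, 3] / [2]
  Insert 1 (step 4): P = [1, 9] / [3] / [6];  Q = [1, 3] / [2] / [4]
  Insert 5 (step 5): P = [1, 5] / [3, 9] / [6];  Q = [1, 3] / [2, 5] / [4]
  Insert 2 (step 6): P = [1, 2] / [3, 5] / [6, 9];  Q = [1, 3] / [2, 5] / [4, 6]
  Insert 4 (step 7): P = [1, 2, 4] / [3, 5] / [6, 9];  Q = [1, 3, 7] / [2, 5] / [4, 6]
  Insert 8 (step 8): P = [1, 2, 4, 8] / [3, 5] / [6, 9];  Q = [1, 3, 7, 8] / [2, 5] / [4, 6]
  Insert 7 (step 9): P = [1, 2, 4, 7] / [3, 5, 8] / [6, 9];  Q = [1, 3, 7, 8] / [2, 5, 9] / [4, 6]
Final shape: (4, 3, 2).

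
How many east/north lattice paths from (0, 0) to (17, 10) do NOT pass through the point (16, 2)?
Number of paths = 8434908

Total paths from (0, 0) to (17, 10): C(27, 17) = 8436285. Paths through (16, 2): (paths (0, 0) → (16, 2)) × (paths (16, 2) → (17, 10)) = C(18, 16) · C(9, 1) = 153 · 9 = 1377. Avoidance count = 8436285 − 1377 = 8434908.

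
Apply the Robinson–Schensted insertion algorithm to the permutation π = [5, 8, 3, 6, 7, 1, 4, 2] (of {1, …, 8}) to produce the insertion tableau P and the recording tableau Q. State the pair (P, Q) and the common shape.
P = [1, 2, 7] / [3, 4] / [5, 6] / [8];  Q = [1, 2, 5] / [3, 4] / [6, 7] / [8];  common shape = (3, 2, 2, 1)

Row-insert the values π_1, π_2, … into P one at a time, bumping the leftmost entry strictly greater than the inserted value down to the next row. The recording tableau Q records, in position (i, j), the step at which that cell was added to P.
  Insert 5 (step 1): P = [5];  Q = [1]
  Insert 8 (step 2): P = [5, 8];  Q = [1, 2]
  Insert 3 (step 3): P = [3, 8] / [5];  Q = [1, 2] / [3]
  Insert 6 (step 4): P = [3, 6] / [5, 8];  Q = [1, 2] / [3, 4]
  Insert 7 (step 5): P = [3, 6, 7] / [5, 8];  Q = [1, 2, 5] / [3, 4]
  Insert 1 (step 6): P = [1, 6, 7] / [3, 8] / [5];  Q = [1, 2, 5] / [3, 4] / [6]
  Insert 4 (step 7): P = [1, 4, 7] / [3, 6] / [5, 8];  Q = [1, 2, 5] / [3, 4] / [6, 7]
  Insert 2 (step 8): P = [1, 2, 7] / [3, 4] / [5, 6] / [8];  Q = [1, 2, 5] / [3, 4] / [6, 7] / [8]
Final shape: (3, 2, 2, 1).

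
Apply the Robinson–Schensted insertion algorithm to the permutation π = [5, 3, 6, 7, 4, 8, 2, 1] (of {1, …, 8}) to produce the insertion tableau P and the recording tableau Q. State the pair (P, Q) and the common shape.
P = [1, 4, 7, 8] / [2, 6] / [3] / [5];  Q = [1, 3, 4, 6] / [2, 5] / [7] / [8];  common shape = (4, 2, 1, 1)

Row-insert the values π_1, π_2, … into P one at a time, bumping the leftmost entry strictly greater than the inserted value down to the next row. The recording tableau Q records, in position (i, j), the step at which that cell was added to P.
  Insert 5 (step 1): P = [5];  Q = [1]
  Insert 3 (step 2): P = [3] / [5];  Q = [1] / [2]
  Insert 6 (step 3): P = [3, 6] / [5];  Q = [1, 3] / [2]
  Insert 7 (step 4): P = [3, 6, 7] / [5];  Q = [1, 3, 4] / [2]
  Insert 4 (step 5): P = [3, 4, 7] / [5, 6];  Q = [1, 3, 4] / [2, 5]
  Insert 8 (step 6): P = [3, 4, 7, 8] / [5, 6];  Q = [1, 3, 4, 6] / [2, 5]
  Insert 2 (step 7): P = [2, 4, 7, 8] / [3, 6] / [5];  Q = [1, 3, 4, 6] / [2, 5] / [7]
  Insert 1 (step 8): P = [1, 4, 7, 8] / [2, 6] / [3] / [5];  Q = [1, 3, 4, 6] / [2, 5] / [7] / [8]
Final shape: (4, 2, 1, 1).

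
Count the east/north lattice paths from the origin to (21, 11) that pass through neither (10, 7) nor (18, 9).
Number of paths = 64361310

Inclusion–exclusion. Total paths: C(32, 21) = 129024480. Through P₁: C(17, 10)·C(15, 11) = 26546520. Through P₂: C(27, 18)·C(5, 3) = 46868250. Since P₁ is strictly southwest of P₂, a monotone path through both must visit P₁ then P₂; paths through both = C(17, 10)·C(10, 8)·C(5, 3) = 8751600. Avoid both = 129024480 − 26546520 − 46868250 + 8751600 = 64361310.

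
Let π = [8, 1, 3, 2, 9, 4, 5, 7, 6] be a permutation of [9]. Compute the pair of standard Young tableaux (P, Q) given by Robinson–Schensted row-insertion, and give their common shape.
P = [1, 2, 4, 5, 6] / [3, 7] / [8, 9];  Q = [1, 3, 5, 7, 8] / [2, 6] / [4, 9];  common shape = (5, 2, 2)

Row-insert the values π_1, π_2, … into P one at a time, bumping the leftmost entry strictly greater than the inserted value down to the next row. The recording tableau Q records, in position (i, j), the step at which that cell was added to P.
  Insert 8 (step 1): P = [8];  Q = [1]
  Insert 1 (step 2): P = [1] / [8];  Q = [1] / [2]
  Insert 3 (step 3): P = [1, 3] / [8];  Q = [1, 3] / [2]
  Insert 2 (step 4): P = [1, 2] / [3] / [8];  Q = [1, 3] / [2] / [4]
  Insert 9 (step 5): P = [1, 2, 9] / [3] / [8];  Q = [1, 3, 5] / [2] / [4]
  Insert 4 (step 6): P = [1, 2, 4] / [3, 9] / [8];  Q = [1, 3, 5] / [2, 6] / [4]
  Insert 5 (step 7): P = [1, 2, 4, 5] / [3, 9] / [8];  Q = [1, 3, 5, 7] / [2, 6] / [4]
  Insert 7 (step 8): P = [1, 2, 4, 5, 7] / [3, 9] / [8];  Q = [1, 3, 5, 7, 8] / [2, 6] / [4]
  Insert 6 (step 9): P = [1, 2, 4, 5, 6] / [3, 7] / [8, 9];  Q = [1, 3, 5, 7, 8] / [2, 6] / [4, 9]
Final shape: (5, 2, 2).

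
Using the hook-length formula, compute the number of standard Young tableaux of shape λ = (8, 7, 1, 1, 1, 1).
# SYT of shape (8, 7, 1, 1, 1, 1) = 2441880

Hook-length formula: f^λ = n! / Π hook(c), product over all cells c of the Young diagram. For λ = (8, 7, 1, 1, 1, 1), n = 19 boxes. Hook lengths by row (left-to-right, top-to-bottom): [13, 8, 7, 6, 5, 4, 3, 1]; [11, 6, 5, 4, 3, 2, 1]; [4]; [3]; [2]; [1]. Product of hooks = 49816166400. So f^λ = 19! / 49816166400 = 121645100408832000 / 49816166400 = 2441880.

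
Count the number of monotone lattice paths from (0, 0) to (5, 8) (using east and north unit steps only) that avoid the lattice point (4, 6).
Number of paths = 657

Total paths from (0, 0) to (5, 8): C(13, 5) = 1287. Paths through (4, 6): (paths (0, 0) → (4, 6)) × (paths (4, 6) → (5, 8)) = C(10, 4) · C(3, 1) = 210 · 3 = 630. Avoidance count = 1287 − 630 = 657.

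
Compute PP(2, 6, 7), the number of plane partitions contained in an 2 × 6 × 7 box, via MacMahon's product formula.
PP(2, 6, 7) = 736164

Evaluate the triple product over i = 1..2, j = 1..6, k = 1..7. The factors are (2/1) · (3/2) · (4/3) · (5/4) · (6/5) · (7/6) · (8/7) · (3/2) · … (84 factors total). The numerators and denominators telescope so the product is an integer; carrying out the multiplication exactly gives PP(2, 6, 7) = 736164.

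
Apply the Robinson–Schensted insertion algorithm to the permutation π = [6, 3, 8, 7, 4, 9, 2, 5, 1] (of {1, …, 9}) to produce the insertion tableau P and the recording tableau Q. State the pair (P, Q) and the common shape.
P = [1, 4, 5] / [2, 7, 9] / [3] / [6] / [8];  Q = [1, 3, 6] / [2, 4, 8] / [5] / [7] / [9];  common shape = (3, 3, 1, 1, 1)

Row-insert the values π_1, π_2, … into P one at a time, bumping the leftmost entry strictly greater than the inserted value down to the next row. The recording tableau Q records, in position (i, j), the step at which that cell was added to P.
  Insert 6 (step 1): P = [6];  Q = [1]
  Insert 3 (step 2): P = [3] / [6];  Q = [1] / [2]
  Insert 8 (step 3): P = [3, 8] / [6];  Q = [1, 3] / [2]
  Insert 7 (step 4): P = [3, 7] / [6, 8];  Q = [1, 3] / [2, 4]
  Insert 4 (step 5): P = [3, 4] / [6, 7] / [8];  Q = [1, 3] / [2, 4] / [5]
  Insert 9 (step 6): P = [3, 4, 9] / [6, 7] / [8];  Q = [1, 3, 6] / [2, 4] / [5]
  Insert 2 (step 7): P = [2, 4, 9] / [3, 7] / [6] / [8];  Q = [1, 3, 6] / [2, 4] / [5] / [7]
  Insert 5 (step 8): P = [2, 4, 5] / [3, 7, 9] / [6] / [8];  Q = [1, 3, 6] / [2, 4, 8] / [5] / [7]
  Insert 1 (step 9): P = [1, 4, 5] / [2, 7, 9] / [3] / [6] / [8];  Q = [1, 3, 6] / [2, 4, 8] / [5] / [7] / [9]
Final shape: (3, 3, 1, 1, 1).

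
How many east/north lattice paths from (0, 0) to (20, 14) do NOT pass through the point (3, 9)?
Number of paths = 1386182160

Total paths from (0, 0) to (20, 14): C(34, 20) = 1391975640. Paths through (3, 9): (paths (0, 0) → (3, 9)) × (paths (3, 9) → (20, 14)) = C(12, 3) · C(22, 17) = 220 · 26334 = 5793480. Avoidance count = 1391975640 − 5793480 = 1386182160.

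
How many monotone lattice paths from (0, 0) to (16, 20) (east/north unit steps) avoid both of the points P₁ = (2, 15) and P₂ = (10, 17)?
Number of paths = 6598156842

Inclusion–exclusion. Total paths: C(36, 16) = 7307872110. Through P₁: C(17, 2)·C(19, 14) = 1581408. Through P₂: C(27, 10)·C(9, 6) = 708647940. Since P₁ is strictly southwest of P₂, a monotone path through both must visit P₁ then P₂; paths through both = C(17, 2)·C(10, 8)·C(9, 6) = 514080. Avoid both = 7307872110 − 1581408 − 708647940 + 514080 = 6598156842.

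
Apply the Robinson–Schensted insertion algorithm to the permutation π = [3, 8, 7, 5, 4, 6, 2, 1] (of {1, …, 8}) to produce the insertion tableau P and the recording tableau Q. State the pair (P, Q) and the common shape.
P = [1, 4, 6] / [2] / [3] / [5] / [7] / [8];  Q = [1, 2, 6] / [3] / [4] / [5] / [7] / [8];  common shape = (3, 1, 1, 1, 1, 1)

Row-insert the values π_1, π_2, … into P one at a time, bumping the leftmost entry strictly greater than the inserted value down to the next row. The recording tableau Q records, in position (i, j), the step at which that cell was added to P.
  Insert 3 (step 1): P = [3];  Q = [1]
  Insert 8 (step 2): P = [3, 8];  Q = [1, 2]
  Insert 7 (step 3): P = [3, 7] / [8];  Q = [1, 2] / [3]
  Insert 5 (step 4): P = [3, 5] / [7] / [8];  Q = [1, 2] / [3] / [4]
  Insert 4 (step 5): P = [3, 4] / [5] / [7] / [8];  Q = [1, 2] / [3] / [4] / [5]
  Insert 6 (step 6): P = [3, 4, 6] / [5] / [7] / [8];  Q = [1, 2, 6] / [3] / [4] / [5]
  Insert 2 (step 7): P = [2, 4, 6] / [3] / [5] / [7] / [8];  Q = [1, 2, 6] / [3] / [4] / [5] / [7]
  Insert 1 (step 8): P = [1, 4, 6] / [2] / [3] / [5] / [7] / [8];  Q = [1, 2, 6] / [3] / [4] / [5] / [7] / [8]
Final shape: (3, 1, 1, 1, 1, 1).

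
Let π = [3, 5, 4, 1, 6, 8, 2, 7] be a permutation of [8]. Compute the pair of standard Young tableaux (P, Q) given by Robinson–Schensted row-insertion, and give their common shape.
P = [1, 2, 6, 7] / [3, 4, 8] / [5];  Q = [1, 2, 5, 6] / [3, 7, 8] / [4];  common shape = (4, 3, 1)

Row-insert the values π_1, π_2, … into P one at a time, bumping the leftmost entry strictly greater than the inserted value down to the next row. The recording tableau Q records, in position (i, j), the step at which that cell was added to P.
  Insert 3 (step 1): P = [3];  Q = [1]
  Insert 5 (step 2): P = [3, 5];  Q = [1, 2]
  Insert 4 (step 3): P = [3, 4] / [5];  Q = [1, 2] / [3]
  Insert 1 (step 4): P = [1, 4] / [3] / [5];  Q = [1, 2] / [3] / [4]
  Insert 6 (step 5): P = [1, 4, 6] / [3] / [5];  Q = [1, 2, 5] / [3] / [4]
  Insert 8 (step 6): P = [1, 4, 6, 8] / [3] / [5];  Q = [1, 2, 5, 6] / [3] / [4]
  Insert 2 (step 7): P = [1, 2, 6, 8] / [3, 4] / [5];  Q = [1, 2, 5, 6] / [3, 7] / [4]
  Insert 7 (step 8): P = [1, 2, 6, 7] / [3, 4, 8] / [5];  Q = [1, 2, 5, 6] / [3, 7, 8] / [4]
Final shape: (4, 3, 1).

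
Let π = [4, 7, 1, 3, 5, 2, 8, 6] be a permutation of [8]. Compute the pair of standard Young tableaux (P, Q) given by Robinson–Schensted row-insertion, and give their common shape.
P = [1, 2, 5, 6] / [3, 7, 8] / [4];  Q = [1, 2, 5, 7] / [3, 4, 8] / [6];  common shape = (4, 3, 1)

Row-insert the values π_1, π_2, … into P one at a time, bumping the leftmost entry strictly greater than the inserted value down to the next row. The recording tableau Q records, in position (i, j), the step at which that cell was added to P.
  Insert 4 (step 1): P = [4];  Q = [1]
  Insert 7 (step 2): P = [4, 7];  Q = [1, 2]
  Insert 1 (step 3): P = [1, 7] / [4];  Q = [1, 2] / [3]
  Insert 3 (step 4): P = [1, 3] / [4, 7];  Q = [1, 2] / [3, 4]
  Insert 5 (step 5): P = [1, 3, 5] / [4, 7];  Q = [1, 2, 5] / [3, 4]
  Insert 2 (step 6): P = [1, 2, 5] / [3, 7] / [4];  Q = [1, 2, 5] / [3, 4] / [6]
  Insert 8 (step 7): P = [1, 2, 5, 8] / [3, 7] / [4];  Q = [1, 2, 5, 7] / [3, 4] / [6]
  Insert 6 (step 8): P = [1, 2, 5, 6] / [3, 7, 8] / [4];  Q = [1, 2, 5, 7] / [3, 4, 8] / [6]
Final shape: (4, 3, 1).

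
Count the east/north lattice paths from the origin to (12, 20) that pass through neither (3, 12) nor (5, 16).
Number of paths = 210268870

Inclusion–exclusion. Total paths: C(32, 12) = 225792840. Through P₁: C(15, 3)·C(17, 9) = 11061050. Through P₂: C(21, 5)·C(11, 7) = 6715170. Since P₁ is strictly southwest of P₂, a monotone path through both must visit P₁ then P₂; paths through both = C(15, 3)·C(6, 2)·C(11, 7) = 2252250. Avoid both = 225792840 − 11061050 − 6715170 + 2252250 = 210268870.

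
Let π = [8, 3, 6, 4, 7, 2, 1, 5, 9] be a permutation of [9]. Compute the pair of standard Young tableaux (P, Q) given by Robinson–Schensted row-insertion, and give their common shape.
P = [1, 4, 5, 9] / [2, 7] / [3] / [6] / [8];  Q = [1, 3, 5, 9] / [2, 8] / [4] / [6] / [7];  common shape = (4, 2, 1, 1, 1)

Row-insert the values π_1, π_2, … into P one at a time, bumping the leftmost entry strictly greater than the inserted value down to the next row. The recording tableau Q records, in position (i, j), the step at which that cell was added to P.
  Insert 8 (step 1): P = [8];  Q = [1]
  Insert 3 (step 2): P = [3] / [8];  Q = [1] / [2]
  Insert 6 (step 3): P = [3, 6] / [8];  Q = [1, 3] / [2]
  Insert 4 (step 4): P = [3, 4] / [6] / [8];  Q = [1, 3] / [2] / [4]
  Insert 7 (step 5): P = [3, 4, 7] / [6] / [8];  Q = [1, 3, 5] / [2] / [4]
  Insert 2 (step 6): P = [2, 4, 7] / [3] / [6] / [8];  Q = [1, 3, 5] / [2] / [4] / [6]
  Insert 1 (step 7): P = [1, 4, 7] / [2] / [3] / [6] / [8];  Q = [1, 3, 5] / [2] / [4] / [6] / [7]
  Insert 5 (step 8): P = [1, 4, 5] / [2, 7] / [3] / [6] / [8];  Q = [1, 3, 5] / [2, 8] / [4] / [6] / [7]
  Insert 9 (step 9): P = [1, 4, 5, 9] / [2, 7] / [3] / [6] / [8];  Q = [1, 3, 5, 9] / [2, 8] / [4] / [6] / [7]
Final shape: (4, 2, 1, 1, 1).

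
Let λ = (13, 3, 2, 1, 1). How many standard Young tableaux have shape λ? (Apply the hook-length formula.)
# SYT of shape (13, 3, 2, 1, 1) = 1630200

Hook-length formula: f^λ = n! / Π hook(c), product over all cells c of the Young diagram. For λ = (13, 3, 2, 1, 1), n = 20 boxes. Hook lengths by row (left-to-right, top-to-bottom): [17, 14, 12, 10, 9, 8, 7, 6, 5, 4, 3, 2, 1]; [6, 3, 1]; [4, 1]; [2]; [1]. Product of hooks = 1492394803200. So f^λ = 20! / 1492394803200 = 2432902008176640000 / 1492394803200 = 1630200.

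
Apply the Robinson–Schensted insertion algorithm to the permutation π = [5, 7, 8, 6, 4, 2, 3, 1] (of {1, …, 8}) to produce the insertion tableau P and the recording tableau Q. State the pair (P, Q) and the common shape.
P = [1, 3, 8] / [2, 6] / [4] / [5] / [7];  Q = [1, 2, 3] / [4, 7] / [5] / [6] / [8];  common shape = (3, 2, 1, 1, 1)

Row-insert the values π_1, π_2, … into P one at a time, bumping the leftmost entry strictly greater than the inserted value down to the next row. The recording tableau Q records, in position (i, j), the step at which that cell was added to P.
  Insert 5 (step 1): P = [5];  Q = [1]
  Insert 7 (step 2): P = [5, 7];  Q = [1, 2]
  Insert 8 (step 3): P = [5, 7, 8];  Q = [1, 2, 3]
  Insert 6 (step 4): P = [5, 6, 8] / [7];  Q = [1, 2, 3] / [4]
  Insert 4 (step 5): P = [4, 6, 8] / [5] / [7];  Q = [1, 2, 3] / [4] / [5]
  Insert 2 (step 6): P = [2, 6, 8] / [4] / [5] / [7];  Q = [1, 2, 3] / [4] / [5] / [6]
  Insert 3 (step 7): P = [2, 3, 8] / [4, 6] / [5] / [7];  Q = [1, 2, 3] / [4, 7] / [5] / [6]
  Insert 1 (step 8): P = [1, 3, 8] / [2, 6] / [4] / [5] / [7];  Q = [1, 2, 3] / [4, 7] / [5] / [6] / [8]
Final shape: (3, 2, 1, 1, 1).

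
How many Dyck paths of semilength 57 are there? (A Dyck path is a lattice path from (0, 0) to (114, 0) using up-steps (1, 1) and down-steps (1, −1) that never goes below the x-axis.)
C_57 = 26700952856774851904245220912664

These Dyck paths are counted by the Catalan number C_n = (1/(n + 1)) · C(2n, n). For n = 57: C_57 = (1/58) · C(114, 57) = 1548655265692941410446222812934512/58 = 26700952856774851904245220912664.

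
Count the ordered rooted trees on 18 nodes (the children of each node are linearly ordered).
C_17 = 129644790

These ordered rooted trees are counted by the Catalan number C_n = (1/(n + 1)) · C(2n, n). For n = 17: C_17 = (1/18) · C(34, 17) = 2333606220/18 = 129644790.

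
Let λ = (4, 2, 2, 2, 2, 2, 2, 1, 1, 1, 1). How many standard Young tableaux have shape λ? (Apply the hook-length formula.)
# SYT of shape (4, 2, 2, 2, 2, 2, 2, 1, 1, 1, 1) = 1679600

Hook-length formula: f^λ = n! / Π hook(c), product over all cells c of the Young diagram. For λ = (4, 2, 2, 2, 2, 2, 2, 1, 1, 1, 1), n = 20 boxes. Hook lengths by row (left-to-right, top-to-bottom): [14, 9, 2, 1]; [11, 6]; [10, 5]; [9, 4]; [8, 3]; [7, 2]; [6, 1]; [4]; [3]; [2]; [1]. Product of hooks = 1448500838400. So f^λ = 20! / 1448500838400 = 2432902008176640000 / 1448500838400 = 1679600.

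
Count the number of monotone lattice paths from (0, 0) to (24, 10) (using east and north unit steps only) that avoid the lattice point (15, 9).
Number of paths = 118053100

Total paths from (0, 0) to (24, 10): C(34, 24) = 131128140. Paths through (15, 9): (paths (0, 0) → (15, 9)) × (paths (15, 9) → (24, 10)) = C(24, 15) · C(10, 9) = 1307504 · 10 = 13075040. Avoidance count = 131128140 − 13075040 = 118053100.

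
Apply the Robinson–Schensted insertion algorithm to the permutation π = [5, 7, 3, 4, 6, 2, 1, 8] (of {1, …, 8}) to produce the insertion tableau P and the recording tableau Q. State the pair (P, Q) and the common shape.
P = [1, 4, 6, 8] / [2, 7] / [3] / [5];  Q = [1, 2, 5, 8] / [3, 4] / [6] / [7];  common shape = (4, 2, 1, 1)

Row-insert the values π_1, π_2, … into P one at a time, bumping the leftmost entry strictly greater than the inserted value down to the next row. The recording tableau Q records, in position (i, j), the step at which that cell was added to P.
  Insert 5 (step 1): P = [5];  Q = [1]
  Insert 7 (step 2): P = [5, 7];  Q = [1, 2]
  Insert 3 (step 3): P = [3, 7] / [5];  Q = [1, 2] / [3]
  Insert 4 (step 4): P = [3, 4] / [5, 7];  Q = [1, 2] / [3, 4]
  Insert 6 (step 5): P = [3, 4, 6] / [5, 7];  Q = [1, 2, 5] / [3, 4]
  Insert 2 (step 6): P = [2, 4, 6] / [3, 7] / [5];  Q = [1, 2, 5] / [3, 4] / [6]
  Insert 1 (step 7): P = [1, 4, 6] / [2, 7] / [3] / [5];  Q = [1, 2, 5] / [3, 4] / [6] / [7]
  Insert 8 (step 8): P = [1, 4, 6, 8] / [2, 7] / [3] / [5];  Q = [1, 2, 5, 8] / [3, 4] / [6] / [7]
Final shape: (4, 2, 1, 1).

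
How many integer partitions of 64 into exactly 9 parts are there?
p(64, 9 parts) = 79403

Partitions of n into exactly k parts are in bijection with partitions of n − k into at most k parts (subtract 1 from each part). So p(64, exactly 9) = p(55, parts ≤ 9). Computing via the recurrence p(m, j) = p(m, j−1) + p(m−j, j) gives 79403.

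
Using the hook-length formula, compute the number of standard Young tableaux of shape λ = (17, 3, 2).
# SYT of shape (17, 3, 2) = 98175

Hook-length formula: f^λ = n! / Π hook(c), product over all cells c of the Young diagram. For λ = (17, 3, 2), n = 22 boxes. Hook lengths by row (left-to-right, top-to-bottom): [19, 18, 16, 14, 13, 12, 11, 10, 9, 8, 7, 6, 5, 4, 3, 2, 1]; [4, 3, 1]; [2, 1]. Product of hooks = 11448950626713600. So f^λ = 22! / 11448950626713600 = 1124000727777607680000 / 11448950626713600 = 98175.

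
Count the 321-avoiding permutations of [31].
C_31 = 14544636039226909

These 321-avoiding permutations are counted by the Catalan number C_n = (1/(n + 1)) · C(2n, n). For n = 31: C_31 = (1/32) · C(62, 31) = 465428353255261088/32 = 14544636039226909.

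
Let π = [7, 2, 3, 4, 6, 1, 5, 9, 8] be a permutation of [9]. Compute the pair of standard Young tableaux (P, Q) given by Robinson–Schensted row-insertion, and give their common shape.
P = [1, 3, 4, 5, 8] / [2, 6, 9] / [7];  Q = [1, 3, 4, 5, 8] / [2, 7, 9] / [6];  common shape = (5, 3, 1)

Row-insert the values π_1, π_2, … into P one at a time, bumping the leftmost entry strictly greater than the inserted value down to the next row. The recording tableau Q records, in position (i, j), the step at which that cell was added to P.
  Insert 7 (step 1): P = [7];  Q = [1]
  Insert 2 (step 2): P = [2] / [7];  Q = [1] / [2]
  Insert 3 (step 3): P = [2, 3] / [7];  Q = [1, 3] / [2]
  Insert 4 (step 4): P = [2, 3, 4] / [7];  Q = [1, 3, 4] / [2]
  Insert 6 (step 5): P = [2, 3, 4, 6] / [7];  Q = [1, 3, 4, 5] / [2]
  Insert 1 (step 6): P = [1, 3, 4, 6] / [2] / [7];  Q = [1, 3, 4, 5] / [2] / [6]
  Insert 5 (step 7): P = [1, 3, 4, 5] / [2, 6] / [7];  Q = [1, 3, 4, 5] / [2, 7] / [6]
  Insert 9 (step 8): P = [1, 3, 4, 5, 9] / [2, 6] / [7];  Q = [1, 3, 4, 5, 8] / [2, 7] / [6]
  Insert 8 (step 9): P = [1, 3, 4, 5, 8] / [2, 6, 9] / [7];  Q = [1, 3, 4, 5, 8] / [2, 7, 9] / [6]
Final shape: (5, 3, 1).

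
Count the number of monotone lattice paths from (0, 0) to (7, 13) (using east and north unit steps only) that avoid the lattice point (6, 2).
Number of paths = 77184

Total paths from (0, 0) to (7, 13): C(20, 7) = 77520. Paths through (6, 2): (paths (0, 0) → (6, 2)) × (paths (6, 2) → (7, 13)) = C(8, 6) · C(12, 1) = 28 · 12 = 336. Avoidance count = 77520 − 336 = 77184.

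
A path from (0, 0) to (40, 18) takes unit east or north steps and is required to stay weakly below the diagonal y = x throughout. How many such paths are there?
Number of paths = 252423322176795

By the reflection principle (André's argument), the number of monotone paths to (40, 18) with n ≤ m that never go above y = x is C(58, 40) − C(58, 41) = 449972009097765 − 197548686920970 = 252423322176795.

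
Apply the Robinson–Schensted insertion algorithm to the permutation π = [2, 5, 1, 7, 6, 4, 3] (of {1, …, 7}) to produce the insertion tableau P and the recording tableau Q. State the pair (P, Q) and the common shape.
P = [1, 3, 6] / [2, 4] / [5] / [7];  Q = [1, 2, 4] / [3, 5] / [6] / [7];  common shape = (3, 2, 1, 1)

Row-insert the values π_1, π_2, … into P one at a time, bumping the leftmost entry strictly greater than the inserted value down to the next row. The recording tableau Q records, in position (i, j), the step at which that cell was added to P.
  Insert 2 (step 1): P = [2];  Q = [1]
  Insert 5 (step 2): P = [2, 5];  Q = [1, 2]
  Insert 1 (step 3): P = [1, 5] / [2];  Q = [1, 2] / [3]
  Insert 7 (step 4): P = [1, 5, 7] / [2];  Q = [1, 2, 4] / [3]
  Insert 6 (step 5): P = [1, 5, 6] / [2, 7];  Q = [1, 2, 4] / [3, 5]
  Insert 4 (step 6): P = [1, 4, 6] / [2, 5] / [7];  Q = [1, 2, 4] / [3, 5] / [6]
  Insert 3 (step 7): P = [1, 3, 6] / [2, 4] / [5] / [7];  Q = [1, 2, 4] / [3, 5] / [6] / [7]
Final shape: (3, 2, 1, 1).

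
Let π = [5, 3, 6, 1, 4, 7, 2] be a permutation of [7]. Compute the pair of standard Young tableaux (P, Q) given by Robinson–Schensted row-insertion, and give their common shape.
P = [1, 2, 7] / [3, 4] / [5, 6];  Q = [1, 3, 6] / [2, 5] / [4, 7];  common shape = (3, 2, 2)

Row-insert the values π_1, π_2, … into P one at a time, bumping the leftmost entry strictly greater than the inserted value down to the next row. The recording tableau Q records, in position (i, j), the step at which that cell was added to P.
  Insert 5 (step 1): P = [5];  Q = [1]
  Insert 3 (step 2): P = [3] / [5];  Q = [1] / [2]
  Insert 6 (step 3): P = [3, 6] / [5];  Q = [1, 3] / [2]
  Insert 1 (step 4): P = [1, 6] / [3] / [5];  Q = [1, 3] / [2] / [4]
  Insert 4 (step 5): P = [1, 4] / [3, 6] / [5];  Q = [1, 3] / [2, 5] / [4]
  Insert 7 (step 6): P = [1, 4, 7] / [3, 6] / [5];  Q = [1, 3, 6] / [2, 5] / [4]
  Insert 2 (step 7): P = [1, 2, 7] / [3, 4] / [5, 6];  Q = [1, 3, 6] / [2, 5] / [4, 7]
Final shape: (3, 2, 2).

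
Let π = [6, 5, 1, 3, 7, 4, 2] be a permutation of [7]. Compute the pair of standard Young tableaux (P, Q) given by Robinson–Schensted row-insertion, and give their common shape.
P = [1, 2, 4] / [3, 7] / [5] / [6];  Q = [1, 4, 5] / [2, 6] / [3] / [7];  common shape = (3, 2, 1, 1)

Row-insert the values π_1, π_2, … into P one at a time, bumping the leftmost entry strictly greater than the inserted value down to the next row. The recording tableau Q records, in position (i, j), the step at which that cell was added to P.
  Insert 6 (step 1): P = [6];  Q = [1]
  Insert 5 (step 2): P = [5] / [6];  Q = [1] / [2]
  Insert 1 (step 3): P = [1] / [5] / [6];  Q = [1] / [2] / [3]
  Insert 3 (step 4): P = [1, 3] / [5] / [6];  Q = [1, 4] / [2] / [3]
  Insert 7 (step 5): P = [1, 3, 7] / [5] / [6];  Q = [1, 4, 5] / [2] / [3]
  Insert 4 (step 6): P = [1, 3, 4] / [5, 7] / [6];  Q = [1, 4, 5] / [2, 6] / [3]
  Insert 2 (step 7): P = [1, 2, 4] / [3, 7] / [5] / [6];  Q = [1, 4, 5] / [2, 6] / [3] / [7]
Final shape: (3, 2, 1, 1).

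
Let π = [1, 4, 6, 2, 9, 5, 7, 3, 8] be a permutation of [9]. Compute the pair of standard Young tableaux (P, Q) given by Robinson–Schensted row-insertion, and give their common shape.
P = [1, 2, 3, 7, 8] / [4, 5, 9] / [6];  Q = [1, 2, 3, 5, 9] / [4, 6, 7] / [8];  common shape = (5, 3, 1)

Row-insert the values π_1, π_2, … into P one at a time, bumping the leftmost entry strictly greater than the inserted value down to the next row. The recording tableau Q records, in position (i, j), the step at which that cell was added to P.
  Insert 1 (step 1): P = [1];  Q = [1]
  Insert 4 (step 2): P = [1, 4];  Q = [1, 2]
  Insert 6 (step 3): P = [1, 4, 6];  Q = [1, 2, 3]
  Insert 2 (step 4): P = [1, 2, 6] / [4];  Q = [1, 2, 3] / [4]
  Insert 9 (step 5): P = [1, 2, 6, 9] / [4];  Q = [1, 2, 3, 5] / [4]
  Insert 5 (step 6): P = [1, 2, 5, 9] / [4, 6];  Q = [1, 2, 3, 5] / [4, 6]
  Insert 7 (step 7): P = [1, 2, 5, 7] / [4, 6, 9];  Q = [1, 2, 3, 5] / [4, 6, 7]
  Insert 3 (step 8): P = [1, 2, 3, 7] / [4, 5, 9] / [6];  Q = [1, 2, 3, 5] / [4, 6, 7] / [8]
  Insert 8 (step 9): P = [1, 2, 3, 7, 8] / [4, 5, 9] / [6];  Q = [1, 2, 3, 5, 9] / [4, 6, 7] / [8]
Final shape: (5, 3, 1).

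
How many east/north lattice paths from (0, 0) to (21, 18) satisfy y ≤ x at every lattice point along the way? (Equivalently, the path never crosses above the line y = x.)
Number of paths = 11338026180

By the reflection principle (André's argument), the number of monotone paths to (21, 18) with n ≤ m that never go above y = x is C(39, 21) − C(39, 22) = 62359143990 − 51021117810 = 11338026180.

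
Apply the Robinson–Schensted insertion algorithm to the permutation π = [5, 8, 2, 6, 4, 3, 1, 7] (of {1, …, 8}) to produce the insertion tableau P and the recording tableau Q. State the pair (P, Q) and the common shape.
P = [1, 3, 7] / [2, 6] / [4] / [5] / [8];  Q = [1, 2, 8] / [3, 4] / [5] / [6] / [7];  common shape = (3, 2, 1, 1, 1)

Row-insert the values π_1, π_2, … into P one at a time, bumping the leftmost entry strictly greater than the inserted value down to the next row. The recording tableau Q records, in position (i, j), the step at which that cell was added to P.
  Insert 5 (step 1): P = [5];  Q = [1]
  Insert 8 (step 2): P = [5, 8];  Q = [1, 2]
  Insert 2 (step 3): P = [2, 8] / [5];  Q = [1, 2] / [3]
  Insert 6 (step 4): P = [2, 6] / [5, 8];  Q = [1, 2] / [3, 4]
  Insert 4 (step 5): P = [2, 4] / [5, 6] / [8];  Q = [1, 2] / [3, 4] / [5]
  Insert 3 (step 6): P = [2, 3] / [4, 6] / [5] / [8];  Q = [1, 2] / [3, 4] / [5] / [6]
  Insert 1 (step 7): P = [1, 3] / [2, 6] / [4] / [5] / [8];  Q = [1, 2] / [3, 4] / [5] / [6] / [7]
  Insert 7 (step 8): P = [1, 3, 7] / [2, 6] / [4] / [5] / [8];  Q = [1, 2, 8] / [3, 4] / [5] / [6] / [7]
Final shape: (3, 2, 1, 1, 1).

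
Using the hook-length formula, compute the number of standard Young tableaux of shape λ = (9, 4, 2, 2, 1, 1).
# SYT of shape (9, 4, 2, 2, 1, 1) = 18366426

Hook-length formula: f^λ = n! / Π hook(c), product over all cells c of the Young diagram. For λ = (9, 4, 2, 2, 1, 1), n = 19 boxes. Hook lengths by row (left-to-right, top-to-bottom): [14, 11, 8, 7, 5, 4, 3, 2, 1]; [8, 5, 2, 1]; [5, 2]; [4, 1]; [2]; [1]. Product of hooks = 6623232000. So f^λ = 19! / 6623232000 = 121645100408832000 / 6623232000 = 18366426.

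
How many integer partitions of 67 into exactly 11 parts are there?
p(67, 11 parts) = 167672

Partitions of n into exactly k parts are in bijection with partitions of n − k into at most k parts (subtract 1 from each part). So p(67, exactly 11) = p(56, parts ≤ 11). Computing via the recurrence p(m, j) = p(m, j−1) + p(m−j, j) gives 167672.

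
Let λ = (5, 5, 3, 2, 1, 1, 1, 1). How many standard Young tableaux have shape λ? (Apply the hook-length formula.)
# SYT of shape (5, 5, 3, 2, 1, 1, 1, 1) = 26453700

Hook-length formula: f^λ = n! / Π hook(c), product over all cells c of the Young diagram. For λ = (5, 5, 3, 2, 1, 1, 1, 1), n = 19 boxes. Hook lengths by row (left-to-right, top-to-bottom): [12, 7, 5, 3, 2]; [11, 6, 4, 2, 1]; [8, 3, 1]; [6, 1]; [4]; [3]; [2]; [1]. Product of hooks = 4598415360. So f^λ = 19! / 4598415360 = 121645100408832000 / 4598415360 = 26453700.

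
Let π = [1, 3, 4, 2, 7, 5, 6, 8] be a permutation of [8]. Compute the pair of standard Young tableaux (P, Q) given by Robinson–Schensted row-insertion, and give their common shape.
P = [1, 2, 4, 5, 6, 8] / [3, 7];  Q = [1, 2, 3, 5, 7, 8] / [4, 6];  common shape = (6, 2)

Row-insert the values π_1, π_2, … into P one at a time, bumping the leftmost entry strictly greater than the inserted value down to the next row. The recording tableau Q records, in position (i, j), the step at which that cell was added to P.
  Insert 1 (step 1): P = [1];  Q = [1]
  Insert 3 (step 2): P = [1, 3];  Q = [1, 2]
  Insert 4 (step 3): P = [1, 3, 4];  Q = [1, 2, 3]
  Insert 2 (step 4): P = [1, 2, 4] / [3];  Q = [1, 2, 3] / [4]
  Insert 7 (step 5): P = [1, 2, 4, 7] / [3];  Q = [1, 2, 3, 5] / [4]
  Insert 5 (step 6): P = [1, 2, 4, 5] / [3, 7];  Q = [1, 2, 3, 5] / [4, 6]
  Insert 6 (step 7): P = [1, 2, 4, 5, 6] / [3, 7];  Q = [1, 2, 3, 5, 7] / [4, 6]
  Insert 8 (step 8): P = [1, 2, 4, 5, 6, 8] / [3, 7];  Q = [1, 2, 3, 5, 7, 8] / [4, 6]
Final shape: (6, 2).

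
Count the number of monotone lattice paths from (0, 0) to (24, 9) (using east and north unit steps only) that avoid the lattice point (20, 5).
Number of paths = 34848000

Total paths from (0, 0) to (24, 9): C(33, 24) = 38567100. Paths through (20, 5): (paths (0, 0) → (20, 5)) × (paths (20, 5) → (24, 9)) = C(25, 20) · C(8, 4) = 53130 · 70 = 3719100. Avoidance count = 38567100 − 3719100 = 34848000.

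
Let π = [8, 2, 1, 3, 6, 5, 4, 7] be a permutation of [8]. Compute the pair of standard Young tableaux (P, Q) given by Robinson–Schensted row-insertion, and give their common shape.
P = [1, 3, 4, 7] / [2, 5] / [6] / [8];  Q = [1, 4, 5, 8] / [2, 6] / [3] / [7];  common shape = (4, 2, 1, 1)

Row-insert the values π_1, π_2, … into P one at a time, bumping the leftmost entry strictly greater than the inserted value down to the next row. The recording tableau Q records, in position (i, j), the step at which that cell was added to P.
  Insert 8 (step 1): P = [8];  Q = [1]
  Insert 2 (step 2): P = [2] / [8];  Q = [1] / [2]
  Insert 1 (step 3): P = [1] / [2] / [8];  Q = [1] / [2] / [3]
  Insert 3 (step 4): P = [1, 3] / [2] / [8];  Q = [1, 4] / [2] / [3]
  Insert 6 (step 5): P = [1, 3, 6] / [2] / [8];  Q = [1, 4, 5] / [2] / [3]
  Insert 5 (step 6): P = [1, 3, 5] / [2, 6] / [8];  Q = [1, 4, 5] / [2, 6] / [3]
  Insert 4 (step 7): P = [1, 3, 4] / [2, 5] / [6] / [8];  Q = [1, 4, 5] / [2, 6] / [3] / [7]
  Insert 7 (step 8): P = [1, 3, 4, 7] / [2, 5] / [6] / [8];  Q = [1, 4, 5, 8] / [2, 6] / [3] / [7]
Final shape: (4, 2, 1, 1).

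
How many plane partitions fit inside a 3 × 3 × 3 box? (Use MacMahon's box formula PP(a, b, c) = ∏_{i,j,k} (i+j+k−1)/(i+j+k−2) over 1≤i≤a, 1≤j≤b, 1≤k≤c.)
PP(3, 3, 3) = 980

Evaluate the triple product over i = 1..3, j = 1..3, k = 1..3. The factors are (2/1) · (3/2) · (4/3) · (3/2) · (4/3) · (5/4) · (4/3) · (5/4) · … (27 factors total). The numerators and denominators telescope so the product is an integer; carrying out the multiplication exactly gives PP(3, 3, 3) = 980.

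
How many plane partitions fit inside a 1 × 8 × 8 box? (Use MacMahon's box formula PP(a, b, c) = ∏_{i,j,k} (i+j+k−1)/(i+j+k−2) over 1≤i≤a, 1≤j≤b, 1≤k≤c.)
PP(1, 8, 8) = 12870

Evaluate the triple product over i = 1..1, j = 1..8, k = 1..8. The factors are (2/1) · (3/2) · (4/3) · (5/4) · (6/5) · (7/6) · (8/7) · (9/8) · … (64 factors total). The numerators and denominators telescope so the product is an integer; carrying out the multiplication exactly gives PP(1, 8, 8) = 12870.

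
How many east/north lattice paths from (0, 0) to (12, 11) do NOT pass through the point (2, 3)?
Number of paths = 914498

Total paths from (0, 0) to (12, 11): C(23, 12) = 1352078. Paths through (2, 3): (paths (0, 0) → (2, 3)) × (paths (2, 3) → (12, 11)) = C(5, 2) · C(18, 10) = 10 · 43758 = 437580. Avoidance count = 1352078 − 437580 = 914498.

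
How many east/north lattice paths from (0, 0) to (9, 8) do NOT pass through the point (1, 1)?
Number of paths = 11440

Total paths from (0, 0) to (9, 8): C(17, 9) = 24310. Paths through (1, 1): (paths (0, 0) → (1, 1)) × (paths (1, 1) → (9, 8)) = C(2, 1) · C(15, 8) = 2 · 6435 = 12870. Avoidance count = 24310 − 12870 = 11440.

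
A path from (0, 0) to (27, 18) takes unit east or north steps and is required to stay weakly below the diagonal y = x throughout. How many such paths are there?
Number of paths = 612815891050

By the reflection principle (André's argument), the number of monotone paths to (27, 18) with n ≤ m that never go above y = x is C(45, 27) − C(45, 28) = 1715884494940 − 1103068603890 = 612815891050.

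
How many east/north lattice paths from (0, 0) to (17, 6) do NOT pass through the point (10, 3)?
Number of paths = 66627

Total paths from (0, 0) to (17, 6): C(23, 17) = 100947. Paths through (10, 3): (paths (0, 0) → (10, 3)) × (paths (10, 3) → (17, 6)) = C(13, 10) · C(10, 7) = 286 · 120 = 34320. Avoidance count = 100947 − 34320 = 66627.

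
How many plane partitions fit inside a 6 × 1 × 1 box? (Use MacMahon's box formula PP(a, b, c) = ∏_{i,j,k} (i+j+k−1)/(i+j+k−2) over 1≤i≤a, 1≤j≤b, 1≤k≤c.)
PP(6, 1, 1) = 7

Evaluate the triple product over i = 1..6, j = 1..1, k = 1..1. The factors are (2/1) · (3/2) · (4/3) · (5/4) · (6/5) · (7/6). The numerators and denominators telescope so the product is an integer; carrying out the multiplication exactly gives PP(6, 1, 1) = 7.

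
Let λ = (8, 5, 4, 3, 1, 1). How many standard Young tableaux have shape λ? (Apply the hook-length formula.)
# SYT of shape (8, 5, 4, 3, 1, 1) = 3361763328

Hook-length formula: f^λ = n! / Π hook(c), product over all cells c of the Young diagram. For λ = (8, 5, 4, 3, 1, 1), n = 22 boxes. Hook lengths by row (left-to-right, top-to-bottom): [13, 10, 9, 7, 5, 3, 2, 1]; [9, 6, 5, 3, 1]; [7, 4, 3, 1]; [5, 2, 1]; [2]; [1]. Product of hooks = 334348560000. So f^λ = 22! / 334348560000 = 1124000727777607680000 / 334348560000 = 3361763328.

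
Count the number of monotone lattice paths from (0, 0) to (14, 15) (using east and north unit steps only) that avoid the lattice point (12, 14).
Number of paths = 48585660

Total paths from (0, 0) to (14, 15): C(29, 14) = 77558760. Paths through (12, 14): (paths (0, 0) → (12, 14)) × (paths (12, 14) → (14, 15)) = C(26, 12) · C(3, 2) = 9657700 · 3 = 28973100. Avoidance count = 77558760 − 28973100 = 48585660.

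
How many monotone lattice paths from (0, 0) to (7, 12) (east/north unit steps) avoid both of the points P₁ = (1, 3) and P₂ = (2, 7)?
Number of paths = 26336

Inclusion–exclusion. Total paths: C(19, 7) = 50388. Through P₁: C(4, 1)·C(15, 6) = 20020. Through P₂: C(9, 2)·C(10, 5) = 9072. Since P₁ is strictly southwest of P₂, a monotone path through both must visit P₁ then P₂; paths through both = C(4, 1)·C(5, 1)·C(10, 5) = 5040. Avoid both = 50388 − 20020 − 9072 + 5040 = 26336.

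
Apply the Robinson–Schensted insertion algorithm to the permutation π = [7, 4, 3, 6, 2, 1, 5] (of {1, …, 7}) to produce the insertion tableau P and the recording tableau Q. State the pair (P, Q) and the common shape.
P = [1, 5] / [2, 6] / [3] / [4] / [7];  Q = [1, 4] / [2, 7] / [3] / [5] / [6];  common shape = (2, 2, 1, 1, 1)

Row-insert the values π_1, π_2, … into P one at a time, bumping the leftmost entry strictly greater than the inserted value down to the next row. The recording tableau Q records, in position (i, j), the step at which that cell was added to P.
  Insert 7 (step 1): P = [7];  Q = [1]
  Insert 4 (step 2): P = [4] / [7];  Q = [1] / [2]
  Insert 3 (step 3): P = [3] / [4] / [7];  Q = [1] / [2] / [3]
  Insert 6 (step 4): P = [3, 6] / [4] / [7];  Q = [1, 4] / [2] / [3]
  Insert 2 (step 5): P = [2, 6] / [3] / [4] / [7];  Q = [1, 4] / [2] / [3] / [5]
  Insert 1 (step 6): P = [1, 6] / [2] / [3] / [4] / [7];  Q = [1, 4] / [2] / [3] / [5] / [6]
  Insert 5 (step 7): P = [1, 5] / [2, 6] / [3] / [4] / [7];  Q = [1, 4] / [2, 7] / [3] / [5] / [6]
Final shape: (2, 2, 1, 1, 1).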